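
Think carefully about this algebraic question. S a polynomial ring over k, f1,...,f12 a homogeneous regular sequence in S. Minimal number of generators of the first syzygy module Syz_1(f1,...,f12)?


Regular sequence => Koszul complex is the minimal free resolution.
Syz_1 minimally generated by Koszul relations f_i*e_j - f_j*e_i (i<j): mu(Syz_1) = beta_2 = C(m,2) = m(m-1)/2
m=12
12*11/2 = 66


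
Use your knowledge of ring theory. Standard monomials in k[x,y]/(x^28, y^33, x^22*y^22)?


k[x,y]/I, I = (x^28, y^33, x^22*y^22)
Rect: 28x33=924. Corner: (28-22)x(33-22)=66.
dim = 924-66 = 858


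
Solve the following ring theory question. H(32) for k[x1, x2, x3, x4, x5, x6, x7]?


C(d+n-1,n-1)=C(38,6)=2760681


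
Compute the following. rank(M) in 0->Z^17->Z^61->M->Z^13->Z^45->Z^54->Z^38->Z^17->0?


Alt sum=0:
(-1)^0*17 + (-1)^1*61 + (-1)^2*? + (-1)^3*13 + (-1)^4*45 + (-1)^5*54 + (-1)^6*38 + (-1)^7*17=0
rank(M)=45


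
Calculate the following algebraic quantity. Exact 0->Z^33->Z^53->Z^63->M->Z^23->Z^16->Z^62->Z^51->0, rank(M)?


Alt sum=0:
(-1)^0*33 + (-1)^1*53 + (-1)^2*63 + (-1)^3*? + (-1)^4*23 + (-1)^5*16 + (-1)^6*62 + (-1)^7*51=0
rank(M)=61


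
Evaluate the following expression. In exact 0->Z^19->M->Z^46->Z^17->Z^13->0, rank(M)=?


Alt sum=0:
(-1)^0*19 + (-1)^1*? + (-1)^2*46 + (-1)^3*17 + (-1)^4*13=0
rank(M)=61


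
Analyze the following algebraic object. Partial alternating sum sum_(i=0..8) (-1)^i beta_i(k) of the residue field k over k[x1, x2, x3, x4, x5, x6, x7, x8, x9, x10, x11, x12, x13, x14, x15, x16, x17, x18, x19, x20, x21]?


Koszul resolution: beta_i(k)=C(n,i), n=21
sum_(i=0..p) (-1)^i C(n,i) = (-1)^p C(n-1,p)
(-1)^8*C(20,8) = (-1)^8*125970 = 125970


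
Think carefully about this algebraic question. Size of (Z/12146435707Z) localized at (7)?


7-primary part: 12146435707=7^10*43
Size=7^10=282475249


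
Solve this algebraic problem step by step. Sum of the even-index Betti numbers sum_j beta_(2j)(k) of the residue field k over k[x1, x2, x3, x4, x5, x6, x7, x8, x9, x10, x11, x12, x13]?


Koszul resolution: beta_i(k)=C(n,i), n=13
sum_even C(13,i) = 2^(n-1) = 2^12 = 4096


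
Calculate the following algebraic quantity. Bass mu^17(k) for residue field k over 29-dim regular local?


C(n,i)=C(29,17)=51895935


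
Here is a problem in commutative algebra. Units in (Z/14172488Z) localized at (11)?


Local ring = Z/1771561Z.
phi(1771561) = 11^5*(11-1) = 1610510


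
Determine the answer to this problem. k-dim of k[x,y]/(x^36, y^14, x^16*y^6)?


k[x,y]/I, I = (x^36, y^14, x^16*y^6)
Rect: 36x14=504. Corner: (36-16)x(14-6)=160.
dim = 504-160 = 344


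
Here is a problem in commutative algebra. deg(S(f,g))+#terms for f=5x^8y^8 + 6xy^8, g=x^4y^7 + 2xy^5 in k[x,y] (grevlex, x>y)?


LT(f)=5x^8y^8, LT(g)=x^4y^7
lcm(LM)=x^8y^8
S(f,g) (scaled by 5 to clear denominators) = 1*f - 5x^4y*g = -10x^5y^6 + 6xy^8
2 terms, deg 11.
11+2=13


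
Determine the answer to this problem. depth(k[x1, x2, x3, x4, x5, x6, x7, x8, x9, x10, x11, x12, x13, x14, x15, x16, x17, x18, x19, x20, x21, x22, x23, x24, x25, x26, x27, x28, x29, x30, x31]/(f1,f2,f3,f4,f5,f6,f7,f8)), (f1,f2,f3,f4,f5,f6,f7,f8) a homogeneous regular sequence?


depth(R)=31
depth(R/I)=31-8=23


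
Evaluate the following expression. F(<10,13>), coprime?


gcd(10,13)=1 => F=ab-a-b=10*13-10-13=130-23=107


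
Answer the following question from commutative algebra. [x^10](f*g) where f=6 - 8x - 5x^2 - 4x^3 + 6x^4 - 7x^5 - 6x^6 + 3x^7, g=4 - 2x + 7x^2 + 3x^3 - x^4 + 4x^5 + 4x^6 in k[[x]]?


[x^10] = sum a_i*b_j, i+j=10
  6*4=24
  -7*4=-28
  -6*-1=6
  3*3=9
Sum=11


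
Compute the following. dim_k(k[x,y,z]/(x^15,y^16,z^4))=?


Basis: x^iy^jz^k, i<15,j<16,k<4
15*16*4=960


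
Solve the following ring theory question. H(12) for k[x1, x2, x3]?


C(d+n-1,n-1)=C(14,2)=91


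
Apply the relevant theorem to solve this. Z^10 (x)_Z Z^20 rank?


rank(M(x)N) = rank(M)*rank(N)
10*20 = 200


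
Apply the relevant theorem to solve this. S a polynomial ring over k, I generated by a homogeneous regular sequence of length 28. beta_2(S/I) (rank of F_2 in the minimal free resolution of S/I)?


Regular sequence => Koszul complex is the minimal free resolution.
Syz_1 minimally generated by Koszul relations f_i*e_j - f_j*e_i (i<j): mu(Syz_1) = beta_2 = C(m,2) = m(m-1)/2
m=28
28*27/2 = 378


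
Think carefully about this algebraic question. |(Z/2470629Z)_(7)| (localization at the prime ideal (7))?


7-primary part: 2470629=7^7*3
Size=7^7=823543


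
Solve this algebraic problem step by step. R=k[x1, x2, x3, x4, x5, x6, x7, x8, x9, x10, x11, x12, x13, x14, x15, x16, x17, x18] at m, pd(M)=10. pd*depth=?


pd+depth=18
depth=18-10=8
pd*depth=10*8=80


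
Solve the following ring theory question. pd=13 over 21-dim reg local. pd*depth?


pd+depth=21
depth=21-13=8
pd*depth=13*8=104


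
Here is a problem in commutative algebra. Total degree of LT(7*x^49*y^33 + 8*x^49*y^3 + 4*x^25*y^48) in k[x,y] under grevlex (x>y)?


LT: 7*x^49*y^33
deg_x=49, deg_y=33
Total=49+33=82


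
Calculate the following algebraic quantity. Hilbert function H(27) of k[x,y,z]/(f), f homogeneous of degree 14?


C(29,2)-C(15,2)=406-105=301


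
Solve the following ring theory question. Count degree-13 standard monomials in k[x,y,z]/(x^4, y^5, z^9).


Need i<4, j<5, k<9 with i+j+k=13.
For each i, j ranges over max(0,13-i-8)..min(4,13-i):
  i=0: j in [5,4] -> 0
  i=1: j in [4,4] -> 1
  i=2: j in [3,4] -> 2
  i=3: j in [2,4] -> 3
H(13) = 0+1+2+3 = 6


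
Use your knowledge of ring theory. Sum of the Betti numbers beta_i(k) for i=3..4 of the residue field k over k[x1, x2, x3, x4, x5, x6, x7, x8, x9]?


Koszul resolution: beta_i(k)=C(n,i), n=9
C(9,3)=84, C(9,4)=126
Sum=210


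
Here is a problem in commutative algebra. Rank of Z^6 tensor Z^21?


rank(M(x)N) = rank(M)*rank(N)
6*21 = 126


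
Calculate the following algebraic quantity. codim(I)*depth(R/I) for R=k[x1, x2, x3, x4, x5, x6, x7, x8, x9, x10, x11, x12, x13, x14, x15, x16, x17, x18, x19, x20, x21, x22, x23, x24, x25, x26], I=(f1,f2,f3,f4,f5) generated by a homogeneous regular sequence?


codim=5, depth=dim(R/I)=26-5=21
Product=5*21=105


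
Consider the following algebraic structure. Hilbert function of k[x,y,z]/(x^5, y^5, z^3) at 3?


Need i<5, j<5, k<3 with i+j+k=3.
For each i, j ranges over max(0,3-i-2)..min(4,3-i):
  i=0: j in [1,3] -> 3
  i=1: j in [0,2] -> 3
  i=2: j in [0,1] -> 2
  i=3: j in [0,0] -> 1
H(3) = 3+3+2+1 = 9


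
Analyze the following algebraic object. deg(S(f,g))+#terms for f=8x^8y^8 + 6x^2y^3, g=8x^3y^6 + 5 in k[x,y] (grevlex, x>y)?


LT(f)=8x^8y^8, LT(g)=8x^3y^6
lcm(LM)=x^8y^8
S(f,g) (scaled by 64 to clear denominators) = 8*f - 8x^5y^2*g = -40x^5y^2 + 48x^2y^3
2 terms, deg 7.
7+2=9


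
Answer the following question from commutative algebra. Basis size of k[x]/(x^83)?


Basis: 1,x,...,x^82
dim=83


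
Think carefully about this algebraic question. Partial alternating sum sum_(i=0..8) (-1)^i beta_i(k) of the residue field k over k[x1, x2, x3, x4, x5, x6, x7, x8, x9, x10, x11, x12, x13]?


Koszul resolution: beta_i(k)=C(n,i), n=13
sum_(i=0..p) (-1)^i C(n,i) = (-1)^p C(n-1,p)
(-1)^8*C(12,8) = (-1)^8*495 = 495


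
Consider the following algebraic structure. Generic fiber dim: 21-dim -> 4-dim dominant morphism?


dim(fiber)=dim(X)-dim(Y)=21-4=17


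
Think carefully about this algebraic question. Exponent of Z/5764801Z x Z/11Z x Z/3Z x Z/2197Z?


Exponent = lcm of the cyclic orders; pairwise coprime => product.
7^8*11^1*3^1*13^3=5764801*11*3*2197=417953837301


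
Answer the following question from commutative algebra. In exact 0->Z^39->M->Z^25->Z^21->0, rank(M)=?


Alt sum=0:
(-1)^0*39 + (-1)^1*? + (-1)^2*25 + (-1)^3*21=0
rank(M)=43


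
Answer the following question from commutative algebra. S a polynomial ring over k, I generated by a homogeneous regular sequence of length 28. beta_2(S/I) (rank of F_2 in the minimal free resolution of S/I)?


Regular sequence => Koszul complex is the minimal free resolution.
Syz_1 minimally generated by Koszul relations f_i*e_j - f_j*e_i (i<j): mu(Syz_1) = beta_2 = C(m,2) = m(m-1)/2
m=28
28*27/2 = 378


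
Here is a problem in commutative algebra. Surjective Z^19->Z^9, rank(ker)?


rank(ker) = 19-9 = 10


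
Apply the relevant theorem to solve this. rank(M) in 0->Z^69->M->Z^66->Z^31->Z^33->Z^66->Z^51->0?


Alt sum=0:
(-1)^0*69 + (-1)^1*? + (-1)^2*66 + (-1)^3*31 + (-1)^4*33 + (-1)^5*66 + (-1)^6*51=0
rank(M)=122


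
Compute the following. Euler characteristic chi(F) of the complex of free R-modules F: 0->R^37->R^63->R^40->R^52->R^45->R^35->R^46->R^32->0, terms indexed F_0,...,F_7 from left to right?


chi = sum (-1)^i * rank:
(-1)^0*37=37
(-1)^1*63=-63
(-1)^2*40=40
(-1)^3*52=-52
(-1)^4*45=45
(-1)^5*35=-35
(-1)^6*46=46
(-1)^7*32=-32
chi=-14


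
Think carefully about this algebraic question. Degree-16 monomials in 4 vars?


C(d+n-1,n-1)=C(19,3)=969


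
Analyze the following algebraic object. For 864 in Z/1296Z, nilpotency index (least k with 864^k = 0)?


864^k mod 1296:
k=1: 864
k=2: 0
First zero at k = 2


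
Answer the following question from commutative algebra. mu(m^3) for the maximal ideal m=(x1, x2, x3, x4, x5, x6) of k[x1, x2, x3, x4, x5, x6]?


Graded Nakayama: mu(m^d) = dim_k (m^d/m^(d+1)) = #degree-3 monomials in 6 vars
C(n+d-1,d)=C(8,3)=56


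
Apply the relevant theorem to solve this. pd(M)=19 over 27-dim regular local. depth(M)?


pd+depth=depth(R)=27
depth=27-19=8


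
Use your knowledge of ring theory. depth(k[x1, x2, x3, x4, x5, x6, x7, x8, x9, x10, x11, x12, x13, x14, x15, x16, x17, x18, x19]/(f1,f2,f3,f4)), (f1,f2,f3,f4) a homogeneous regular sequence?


depth(R)=19
depth(R/I)=19-4=15


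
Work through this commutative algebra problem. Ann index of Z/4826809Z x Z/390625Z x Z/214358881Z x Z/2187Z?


Exponent = lcm of the cyclic orders; pairwise coprime => product.
13^6*5^8*11^8*3^7=4826809*390625*214358881*2187=883914814609794657421875


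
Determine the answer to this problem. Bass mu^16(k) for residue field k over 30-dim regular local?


C(n,i)=C(30,16)=145422675


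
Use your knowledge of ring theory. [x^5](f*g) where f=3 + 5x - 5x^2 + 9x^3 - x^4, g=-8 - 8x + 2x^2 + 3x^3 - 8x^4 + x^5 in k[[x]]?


[x^5] = sum a_i*b_j, i+j=5
  3*1=3
  5*-8=-40
  -5*3=-15
  9*2=18
  -1*-8=8
Sum=-26


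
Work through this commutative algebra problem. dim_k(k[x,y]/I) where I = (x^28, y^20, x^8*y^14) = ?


k[x,y]/I, I = (x^28, y^20, x^8*y^14)
Rect: 28x20=560. Corner: (28-8)x(20-14)=120.
dim = 560-120 = 440


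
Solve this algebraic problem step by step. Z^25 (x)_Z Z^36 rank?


rank(M(x)N) = rank(M)*rank(N)
25*36 = 900


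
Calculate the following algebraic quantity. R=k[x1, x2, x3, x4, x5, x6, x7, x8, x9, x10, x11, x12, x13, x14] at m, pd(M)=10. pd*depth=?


pd+depth=14
depth=14-10=4
pd*depth=10*4=40


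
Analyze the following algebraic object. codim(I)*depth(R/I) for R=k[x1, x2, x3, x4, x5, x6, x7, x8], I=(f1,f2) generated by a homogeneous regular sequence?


codim=2, depth=dim(R/I)=8-2=6
Product=2*6=12


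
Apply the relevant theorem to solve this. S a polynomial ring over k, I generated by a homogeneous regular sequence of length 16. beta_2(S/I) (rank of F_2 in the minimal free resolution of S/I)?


Regular sequence => Koszul complex is the minimal free resolution.
Syz_1 minimally generated by Koszul relations f_i*e_j - f_j*e_i (i<j): mu(Syz_1) = beta_2 = C(m,2) = m(m-1)/2
m=16
16*15/2 = 120


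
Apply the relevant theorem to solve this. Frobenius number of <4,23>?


gcd(4,23)=1 => F=ab-a-b=4*23-4-23=92-27=65


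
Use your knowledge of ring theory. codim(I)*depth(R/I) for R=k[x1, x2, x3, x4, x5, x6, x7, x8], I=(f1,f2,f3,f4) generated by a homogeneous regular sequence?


codim=4, depth=dim(R/I)=8-4=4
Product=4*4=16


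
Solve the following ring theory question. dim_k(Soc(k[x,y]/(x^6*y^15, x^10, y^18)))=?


Socle = ann(m) = span of standard monomials u with x*u, y*u in I (staircase corners).
Minimal generators: x^10, x^6*y^15, y^18
Corners: x^5y^17, x^9y^14
Socle dim=2


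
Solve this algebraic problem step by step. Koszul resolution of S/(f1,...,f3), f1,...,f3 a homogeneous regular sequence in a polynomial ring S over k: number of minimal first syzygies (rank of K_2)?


Regular sequence => Koszul complex is the minimal free resolution.
Syz_1 minimally generated by Koszul relations f_i*e_j - f_j*e_i (i<j): mu(Syz_1) = beta_2 = C(m,2) = m(m-1)/2
m=3
3*2/2 = 3


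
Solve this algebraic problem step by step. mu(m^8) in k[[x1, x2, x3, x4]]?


C(n+d-1,d)=C(11,8)=165


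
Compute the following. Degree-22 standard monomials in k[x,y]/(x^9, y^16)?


k[x,y], I = (x^9, y^16), d = 22
Need i < 9 and d-i < 16.
Range: 7 <= i <= 8.
H(22) = 2


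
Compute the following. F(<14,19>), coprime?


gcd(14,19)=1 => F=ab-a-b=14*19-14-19=266-33=233


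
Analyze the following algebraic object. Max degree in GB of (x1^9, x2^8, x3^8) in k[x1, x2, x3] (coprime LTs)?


Pure powers, coprime LTs => already GB.
Degrees: 9, 8, 8
Max=9


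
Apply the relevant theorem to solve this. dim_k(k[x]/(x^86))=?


Basis: 1,x,...,x^85
dim=86


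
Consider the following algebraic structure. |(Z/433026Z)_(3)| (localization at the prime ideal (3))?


3-primary part: 433026=3^9*22
Size=3^9=19683


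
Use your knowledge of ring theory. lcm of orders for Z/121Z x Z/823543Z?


Exponent = lcm of the cyclic orders; pairwise coprime => product.
11^2*7^7=121*823543=99648703


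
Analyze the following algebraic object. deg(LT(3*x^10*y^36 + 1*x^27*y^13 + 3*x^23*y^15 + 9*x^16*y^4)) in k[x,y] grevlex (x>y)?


LT: 3*x^10*y^36
deg_x=10, deg_y=36
Total=10+36=46


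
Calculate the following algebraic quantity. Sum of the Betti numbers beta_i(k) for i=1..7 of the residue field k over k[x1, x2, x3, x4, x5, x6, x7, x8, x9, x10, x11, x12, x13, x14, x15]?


Koszul resolution: beta_i(k)=C(n,i), n=15
C(15,1)=15, C(15,2)=105, C(15,3)=455, C(15,4)=1365, C(15,5)=3003, C(15,6)=5005, C(15,7)=6435
Sum=16383


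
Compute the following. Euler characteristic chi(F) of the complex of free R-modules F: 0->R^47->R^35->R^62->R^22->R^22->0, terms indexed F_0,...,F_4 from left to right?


chi = sum (-1)^i * rank:
(-1)^0*47=47
(-1)^1*35=-35
(-1)^2*62=62
(-1)^3*22=-22
(-1)^4*22=22
chi=74


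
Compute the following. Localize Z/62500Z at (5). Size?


5-primary part: 62500=5^6*4
Size=5^6=15625


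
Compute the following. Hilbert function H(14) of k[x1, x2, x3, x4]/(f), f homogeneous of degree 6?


C(17,3)-C(11,3)=680-165=515


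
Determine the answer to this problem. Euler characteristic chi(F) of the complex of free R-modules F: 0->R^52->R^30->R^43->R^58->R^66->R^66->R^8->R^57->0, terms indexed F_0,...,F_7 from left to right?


chi = sum (-1)^i * rank:
(-1)^0*52=52
(-1)^1*30=-30
(-1)^2*43=43
(-1)^3*58=-58
(-1)^4*66=66
(-1)^5*66=-66
(-1)^6*8=8
(-1)^7*57=-57
chi=-42


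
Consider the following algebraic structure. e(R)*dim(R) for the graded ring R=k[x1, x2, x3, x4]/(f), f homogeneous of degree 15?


e(R)=deg(f)=15, dim(R)=4-1=3
e*dim=15*3=45


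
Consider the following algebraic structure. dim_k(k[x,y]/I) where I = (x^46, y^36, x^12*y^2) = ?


k[x,y]/I, I = (x^46, y^36, x^12*y^2)
Rect: 46x36=1656. Corner: (46-12)x(36-2)=1156.
dim = 1656-1156 = 500


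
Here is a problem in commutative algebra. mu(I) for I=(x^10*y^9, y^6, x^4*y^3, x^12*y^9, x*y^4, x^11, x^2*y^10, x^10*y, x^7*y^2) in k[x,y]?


Remove redundant (divisible by others).
x^2*y^10 redundant.
x^12*y^9 redundant.
x^10*y^9 redundant.
Min: x^11, x^10*y, x^7*y^2, x^4*y^3, x*y^4, y^6
Count=6


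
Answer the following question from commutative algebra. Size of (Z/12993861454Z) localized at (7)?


7-primary part: 12993861454=7^10*46
Size=7^10=282475249


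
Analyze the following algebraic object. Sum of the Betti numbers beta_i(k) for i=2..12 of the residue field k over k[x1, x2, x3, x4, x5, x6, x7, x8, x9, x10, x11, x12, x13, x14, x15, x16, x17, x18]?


Koszul resolution: beta_i(k)=C(n,i), n=18
C(18,2)=153, C(18,3)=816, C(18,4)=3060, C(18,5)=8568, C(18,6)=18564, C(18,7)=31824, C(18,8)=43758, C(18,9)=48620, C(18,10)=43758, C(18,11)=31824, C(18,12)=18564
Sum=249509


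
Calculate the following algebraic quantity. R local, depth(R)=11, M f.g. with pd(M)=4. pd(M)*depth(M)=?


pd+depth=11
depth=11-4=7
pd*depth=4*7=28


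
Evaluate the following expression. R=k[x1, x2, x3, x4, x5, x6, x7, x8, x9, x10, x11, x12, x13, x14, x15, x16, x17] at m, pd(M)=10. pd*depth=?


pd+depth=17
depth=17-10=7
pd*depth=10*7=70


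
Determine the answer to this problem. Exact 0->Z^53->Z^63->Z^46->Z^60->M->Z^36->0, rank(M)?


Alt sum=0:
(-1)^0*53 + (-1)^1*63 + (-1)^2*46 + (-1)^3*60 + (-1)^4*? + (-1)^5*36=0
rank(M)=60


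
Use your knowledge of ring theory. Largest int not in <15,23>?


gcd(15,23)=1 => F=ab-a-b=15*23-15-23=345-38=307


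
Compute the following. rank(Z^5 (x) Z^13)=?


rank(M(x)N) = rank(M)*rank(N)
5*13 = 65


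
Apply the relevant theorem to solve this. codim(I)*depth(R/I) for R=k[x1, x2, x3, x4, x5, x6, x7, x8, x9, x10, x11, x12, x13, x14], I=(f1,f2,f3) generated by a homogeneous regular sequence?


codim=3, depth=dim(R/I)=14-3=11
Product=3*11=33


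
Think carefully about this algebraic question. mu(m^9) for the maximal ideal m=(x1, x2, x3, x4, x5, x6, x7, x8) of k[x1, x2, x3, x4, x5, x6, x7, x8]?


Graded Nakayama: mu(m^d) = dim_k (m^d/m^(d+1)) = #degree-9 monomials in 8 vars
C(n+d-1,d)=C(16,9)=11440


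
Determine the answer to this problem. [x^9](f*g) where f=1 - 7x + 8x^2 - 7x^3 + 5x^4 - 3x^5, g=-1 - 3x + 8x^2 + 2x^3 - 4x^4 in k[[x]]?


[x^9] = sum a_i*b_j, i+j=9
  -3*-4=12
Sum=12


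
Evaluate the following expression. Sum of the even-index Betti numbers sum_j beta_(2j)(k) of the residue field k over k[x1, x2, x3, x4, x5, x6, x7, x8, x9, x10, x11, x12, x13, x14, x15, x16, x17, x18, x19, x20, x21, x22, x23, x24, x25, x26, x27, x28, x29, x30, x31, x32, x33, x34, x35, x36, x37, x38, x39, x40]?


Koszul resolution: beta_i(k)=C(n,i), n=40
sum_even C(40,i) = 2^(n-1) = 2^39 = 549755813888


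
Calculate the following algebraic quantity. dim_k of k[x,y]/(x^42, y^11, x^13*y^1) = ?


k[x,y]/I, I = (x^42, y^11, x^13*y^1)
Rect: 42x11=462. Corner: (42-13)x(11-1)=290.
dim = 462-290 = 172


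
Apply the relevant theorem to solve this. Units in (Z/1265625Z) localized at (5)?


Local ring = Z/15625Z.
phi(15625) = 5^5*(5-1) = 12500


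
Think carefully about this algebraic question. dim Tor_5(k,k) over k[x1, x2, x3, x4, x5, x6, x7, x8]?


Koszul: C(n,i)=C(8,5)=56


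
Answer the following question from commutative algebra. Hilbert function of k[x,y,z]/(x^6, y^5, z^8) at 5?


Need i<6, j<5, k<8 with i+j+k=5.
For each i, j ranges over max(0,5-i-7)..min(4,5-i):
  i=0: j in [0,4] -> 5
  i=1: j in [0,4] -> 5
  i=2: j in [0,3] -> 4
  i=3: j in [0,2] -> 3
  i=4: j in [0,1] -> 2
  i=5: j in [0,0] -> 1
H(5) = 5+5+4+3+2+1 = 20


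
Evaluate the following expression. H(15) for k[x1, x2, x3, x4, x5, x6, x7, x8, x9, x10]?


C(d+n-1,n-1)=C(24,9)=1307504


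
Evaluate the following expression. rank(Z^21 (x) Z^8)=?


rank(M(x)N) = rank(M)*rank(N)
21*8 = 168


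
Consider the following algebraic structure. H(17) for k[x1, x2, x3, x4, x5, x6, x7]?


C(d+n-1,n-1)=C(23,6)=100947


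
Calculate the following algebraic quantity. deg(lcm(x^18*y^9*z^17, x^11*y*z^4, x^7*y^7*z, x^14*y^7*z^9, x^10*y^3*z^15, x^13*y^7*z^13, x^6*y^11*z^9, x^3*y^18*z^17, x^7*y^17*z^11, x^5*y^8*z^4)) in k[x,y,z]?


lcm = componentwise max:
x: max(18,11,7,14,10,13,6,3,7,5)=18
y: max(9,1,7,7,3,7,11,18,17,8)=18
z: max(17,4,1,9,15,13,9,17,11,4)=17
Total=18+18+17=53


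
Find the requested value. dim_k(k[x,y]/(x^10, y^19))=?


Basis: x^i*y^j, i<10, j<19
10*19=190


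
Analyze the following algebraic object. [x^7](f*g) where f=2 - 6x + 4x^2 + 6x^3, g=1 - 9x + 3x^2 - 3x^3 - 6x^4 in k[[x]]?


[x^7] = sum a_i*b_j, i+j=7
  6*-6=-36
Sum=-36


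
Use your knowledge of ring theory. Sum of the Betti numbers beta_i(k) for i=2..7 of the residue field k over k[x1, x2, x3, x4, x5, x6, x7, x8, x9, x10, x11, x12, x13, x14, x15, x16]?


Koszul resolution: beta_i(k)=C(n,i), n=16
C(16,2)=120, C(16,3)=560, C(16,4)=1820, C(16,5)=4368, C(16,6)=8008, C(16,7)=11440
Sum=26316


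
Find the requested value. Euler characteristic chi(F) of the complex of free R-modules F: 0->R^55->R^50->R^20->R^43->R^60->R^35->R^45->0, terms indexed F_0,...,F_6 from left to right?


chi = sum (-1)^i * rank:
(-1)^0*55=55
(-1)^1*50=-50
(-1)^2*20=20
(-1)^3*43=-43
(-1)^4*60=60
(-1)^5*35=-35
(-1)^6*45=45
chi=52


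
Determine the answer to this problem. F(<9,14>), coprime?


gcd(9,14)=1 => F=ab-a-b=9*14-9-14=126-23=103


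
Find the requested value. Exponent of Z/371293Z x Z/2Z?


Exponent = lcm of the cyclic orders; pairwise coprime => product.
13^5*2^1=371293*2=742586


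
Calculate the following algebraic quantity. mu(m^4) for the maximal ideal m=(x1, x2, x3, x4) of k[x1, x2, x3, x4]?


Graded Nakayama: mu(m^d) = dim_k (m^d/m^(d+1)) = #degree-4 monomials in 4 vars
C(n+d-1,d)=C(7,4)=35


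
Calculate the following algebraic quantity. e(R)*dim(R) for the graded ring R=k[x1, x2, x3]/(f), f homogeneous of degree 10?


e(R)=deg(f)=10, dim(R)=3-1=2
e*dim=10*2=20


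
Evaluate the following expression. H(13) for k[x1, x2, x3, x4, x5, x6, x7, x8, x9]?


C(d+n-1,n-1)=C(21,8)=203490


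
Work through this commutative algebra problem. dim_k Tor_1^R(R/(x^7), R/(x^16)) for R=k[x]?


Tor_1(R/I,R/J)=(I cap J)/IJ=(x^16)/(x^23)
dim=23-16=min(7,16)=7


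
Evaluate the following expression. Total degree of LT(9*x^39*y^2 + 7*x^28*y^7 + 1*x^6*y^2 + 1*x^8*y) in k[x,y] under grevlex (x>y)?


LT: 9*x^39*y^2
deg_x=39, deg_y=2
Total=39+2=41


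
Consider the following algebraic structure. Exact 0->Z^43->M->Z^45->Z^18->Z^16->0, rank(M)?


Alt sum=0:
(-1)^0*43 + (-1)^1*? + (-1)^2*45 + (-1)^3*18 + (-1)^4*16=0
rank(M)=86


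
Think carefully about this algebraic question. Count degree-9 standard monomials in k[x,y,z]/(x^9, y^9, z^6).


Need i<9, j<9, k<6 with i+j+k=9.
For each i, j ranges over max(0,9-i-5)..min(8,9-i):
  i=0: j in [4,8] -> 5
  i=1: j in [3,8] -> 6
  i=2: j in [2,7] -> 6
  i=3: j in [1,6] -> 6
  i=4: j in [0,5] -> 6
  i=5: j in [0,4] -> 5
  i=6: j in [0,3] -> 4
  i=7: j in [0,2] -> 3
  i=8: j in [0,1] -> 2
H(9) = 5+6+6+6+6+5+4+3+2 = 43


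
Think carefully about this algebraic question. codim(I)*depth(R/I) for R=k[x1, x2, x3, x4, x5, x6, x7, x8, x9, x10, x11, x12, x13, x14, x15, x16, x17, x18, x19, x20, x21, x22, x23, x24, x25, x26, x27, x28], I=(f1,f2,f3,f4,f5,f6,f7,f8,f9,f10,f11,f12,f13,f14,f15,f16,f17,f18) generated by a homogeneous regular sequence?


codim=18, depth=dim(R/I)=28-18=10
Product=18*10=180


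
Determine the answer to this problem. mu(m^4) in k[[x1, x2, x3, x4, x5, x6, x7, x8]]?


C(n+d-1,d)=C(11,4)=330


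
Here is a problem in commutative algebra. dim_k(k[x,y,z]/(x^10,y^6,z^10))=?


Basis: x^iy^jz^k, i<10,j<6,k<10
10*6*10=600


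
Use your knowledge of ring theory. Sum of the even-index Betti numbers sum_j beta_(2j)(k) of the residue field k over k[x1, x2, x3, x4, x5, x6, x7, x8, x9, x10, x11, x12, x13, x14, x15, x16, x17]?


Koszul resolution: beta_i(k)=C(n,i), n=17
sum_even C(17,i) = 2^(n-1) = 2^16 = 65536


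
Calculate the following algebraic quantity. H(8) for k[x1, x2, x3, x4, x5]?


C(d+n-1,n-1)=C(12,4)=495


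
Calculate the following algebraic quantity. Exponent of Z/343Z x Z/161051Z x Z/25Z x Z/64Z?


Exponent = lcm of the cyclic orders; pairwise coprime => product.
7^3*11^5*5^2*2^6=343*161051*25*64=88384788800


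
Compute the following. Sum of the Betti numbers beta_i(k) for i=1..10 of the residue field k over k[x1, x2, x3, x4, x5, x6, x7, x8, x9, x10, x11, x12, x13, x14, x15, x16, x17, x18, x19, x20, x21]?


Koszul resolution: beta_i(k)=C(n,i), n=21
C(21,1)=21, C(21,2)=210, C(21,3)=1330, C(21,4)=5985, C(21,5)=20349, C(21,6)=54264, C(21,7)=116280, C(21,8)=203490, C(21,9)=293930, C(21,10)=352716
Sum=1048575


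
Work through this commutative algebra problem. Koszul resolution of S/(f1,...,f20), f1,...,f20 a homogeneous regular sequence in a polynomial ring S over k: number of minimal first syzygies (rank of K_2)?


Regular sequence => Koszul complex is the minimal free resolution.
Syz_1 minimally generated by Koszul relations f_i*e_j - f_j*e_i (i<j): mu(Syz_1) = beta_2 = C(m,2) = m(m-1)/2
m=20
20*19/2 = 190


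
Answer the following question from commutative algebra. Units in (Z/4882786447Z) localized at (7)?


Local ring = Z/40353607Z.
phi(40353607) = 7^8*(7-1) = 34588806


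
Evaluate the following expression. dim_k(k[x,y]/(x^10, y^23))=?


Basis: x^i*y^j, i<10, j<23
10*23=230


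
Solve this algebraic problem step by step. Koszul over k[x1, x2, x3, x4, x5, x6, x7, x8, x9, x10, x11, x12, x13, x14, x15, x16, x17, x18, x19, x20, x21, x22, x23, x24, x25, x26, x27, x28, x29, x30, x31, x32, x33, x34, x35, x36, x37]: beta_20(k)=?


C(n,i)=C(37,20)=15905368710


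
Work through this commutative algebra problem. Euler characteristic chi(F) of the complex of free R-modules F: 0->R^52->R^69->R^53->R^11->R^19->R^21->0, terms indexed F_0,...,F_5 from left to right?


chi = sum (-1)^i * rank:
(-1)^0*52=52
(-1)^1*69=-69
(-1)^2*53=53
(-1)^3*11=-11
(-1)^4*19=19
(-1)^5*21=-21
chi=23


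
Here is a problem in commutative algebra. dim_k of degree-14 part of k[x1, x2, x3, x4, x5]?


C(d+n-1,n-1)=C(18,4)=3060


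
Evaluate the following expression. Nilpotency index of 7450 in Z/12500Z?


7450^k mod 12500:
k=1: 7450
k=2: 2500
k=3: 0
First zero at k = 3


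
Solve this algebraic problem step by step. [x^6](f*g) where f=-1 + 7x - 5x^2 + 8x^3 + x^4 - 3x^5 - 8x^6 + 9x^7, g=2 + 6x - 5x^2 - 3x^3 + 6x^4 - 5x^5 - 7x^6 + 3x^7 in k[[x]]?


[x^6] = sum a_i*b_j, i+j=6
  -1*-7=7
  7*-5=-35
  -5*6=-30
  8*-3=-24
  1*-5=-5
  -3*6=-18
  -8*2=-16
Sum=-121


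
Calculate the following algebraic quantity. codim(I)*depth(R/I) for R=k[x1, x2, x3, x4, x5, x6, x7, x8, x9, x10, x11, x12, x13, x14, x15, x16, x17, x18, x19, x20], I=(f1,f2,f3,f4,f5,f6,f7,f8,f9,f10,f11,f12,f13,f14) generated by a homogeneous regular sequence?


codim=14, depth=dim(R/I)=20-14=6
Product=14*6=84


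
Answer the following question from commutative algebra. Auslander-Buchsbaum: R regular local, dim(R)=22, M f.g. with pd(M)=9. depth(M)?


pd+depth=depth(R)=22
depth=22-9=13


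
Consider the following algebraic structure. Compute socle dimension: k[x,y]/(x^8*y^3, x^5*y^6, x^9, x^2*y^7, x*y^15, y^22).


Socle = ann(m) = span of standard monomials u with x*u, y*u in I (staircase corners).
Minimal generators: x^9, x^8*y^3, x^5*y^6, x^2*y^7, x*y^15, y^22
Corners: y^21, xy^14, x^4y^6, x^7y^5, x^8y^2
Socle dim=5


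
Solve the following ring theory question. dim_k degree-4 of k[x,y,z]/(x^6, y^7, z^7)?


Need i<6, j<7, k<7 with i+j+k=4.
For each i, j ranges over max(0,4-i-6)..min(6,4-i):
  i=0: j in [0,4] -> 5
  i=1: j in [0,3] -> 4
  i=2: j in [0,2] -> 3
  i=3: j in [0,1] -> 2
  i=4: j in [0,0] -> 1
H(4) = 5+4+3+2+1 = 15


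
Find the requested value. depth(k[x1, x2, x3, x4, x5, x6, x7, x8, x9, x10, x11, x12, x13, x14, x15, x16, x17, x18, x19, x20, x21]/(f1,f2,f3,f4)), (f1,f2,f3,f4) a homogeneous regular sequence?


depth(R)=21
depth(R/I)=21-4=17


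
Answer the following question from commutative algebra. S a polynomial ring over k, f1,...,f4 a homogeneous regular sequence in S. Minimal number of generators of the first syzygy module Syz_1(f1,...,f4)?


Regular sequence => Koszul complex is the minimal free resolution.
Syz_1 minimally generated by Koszul relations f_i*e_j - f_j*e_i (i<j): mu(Syz_1) = beta_2 = C(m,2) = m(m-1)/2
m=4
4*3/2 = 6


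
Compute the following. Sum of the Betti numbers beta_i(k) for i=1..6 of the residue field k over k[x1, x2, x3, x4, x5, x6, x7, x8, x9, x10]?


Koszul resolution: beta_i(k)=C(n,i), n=10
C(10,1)=10, C(10,2)=45, C(10,3)=120, C(10,4)=210, C(10,5)=252, C(10,6)=210
Sum=847


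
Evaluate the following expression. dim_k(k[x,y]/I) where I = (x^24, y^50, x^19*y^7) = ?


k[x,y]/I, I = (x^24, y^50, x^19*y^7)
Rect: 24x50=1200. Corner: (24-19)x(50-7)=215.
dim = 1200-215 = 985


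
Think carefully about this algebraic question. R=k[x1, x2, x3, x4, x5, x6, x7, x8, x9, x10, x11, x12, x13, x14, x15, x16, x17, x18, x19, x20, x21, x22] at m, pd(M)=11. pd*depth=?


pd+depth=22
depth=22-11=11
pd*depth=11*11=121


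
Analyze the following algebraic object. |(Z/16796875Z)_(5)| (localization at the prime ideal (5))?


5-primary part: 16796875=5^8*43
Size=5^8=390625


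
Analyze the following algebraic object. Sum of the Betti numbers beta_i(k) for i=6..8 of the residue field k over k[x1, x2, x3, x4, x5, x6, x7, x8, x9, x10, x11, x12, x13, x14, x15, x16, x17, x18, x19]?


Koszul resolution: beta_i(k)=C(n,i), n=19
C(19,6)=27132, C(19,7)=50388, C(19,8)=75582
Sum=153102


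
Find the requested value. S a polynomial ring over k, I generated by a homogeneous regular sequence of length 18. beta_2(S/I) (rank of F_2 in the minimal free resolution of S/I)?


Regular sequence => Koszul complex is the minimal free resolution.
Syz_1 minimally generated by Koszul relations f_i*e_j - f_j*e_i (i<j): mu(Syz_1) = beta_2 = C(m,2) = m(m-1)/2
m=18
18*17/2 = 153


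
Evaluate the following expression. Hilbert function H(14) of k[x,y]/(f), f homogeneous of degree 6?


H(t)=d for t>=d-1.
d=6, t=14
H(14)=6


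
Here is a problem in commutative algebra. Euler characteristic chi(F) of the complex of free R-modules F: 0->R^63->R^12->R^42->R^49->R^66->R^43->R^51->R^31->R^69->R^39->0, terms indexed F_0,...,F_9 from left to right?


chi = sum (-1)^i * rank:
(-1)^0*63=63
(-1)^1*12=-12
(-1)^2*42=42
(-1)^3*49=-49
(-1)^4*66=66
(-1)^5*43=-43
(-1)^6*51=51
(-1)^7*31=-31
(-1)^8*69=69
(-1)^9*39=-39
chi=117


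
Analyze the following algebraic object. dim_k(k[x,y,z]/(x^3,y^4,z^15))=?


Basis: x^iy^jz^k, i<3,j<4,k<15
3*4*15=180


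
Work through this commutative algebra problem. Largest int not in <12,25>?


gcd(12,25)=1 => F=ab-a-b=12*25-12-25=300-37=263


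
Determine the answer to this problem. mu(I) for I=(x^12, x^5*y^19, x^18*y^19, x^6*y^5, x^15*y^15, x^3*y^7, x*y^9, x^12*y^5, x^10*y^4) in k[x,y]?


Remove redundant (divisible by others).
x^5*y^19 redundant.
x^12*y^5 redundant.
x^15*y^15 redundant.
x^18*y^19 redundant.
Min: x^12, x^10*y^4, x^6*y^5, x^3*y^7, x*y^9
Count=5


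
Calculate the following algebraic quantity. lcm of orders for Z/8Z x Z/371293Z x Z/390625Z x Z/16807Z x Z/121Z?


Exponent = lcm of the cyclic orders; pairwise coprime => product.
2^3*13^5*5^8*7^5*11^2=8*371293*390625*16807*121=2359621548659375000


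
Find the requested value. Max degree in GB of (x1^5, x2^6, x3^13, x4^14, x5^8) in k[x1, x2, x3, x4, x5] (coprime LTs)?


Pure powers, coprime LTs => already GB.
Degrees: 5, 6, 13, 14, 8
Max=14


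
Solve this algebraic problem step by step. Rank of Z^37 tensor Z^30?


rank(M(x)N) = rank(M)*rank(N)
37*30 = 1110


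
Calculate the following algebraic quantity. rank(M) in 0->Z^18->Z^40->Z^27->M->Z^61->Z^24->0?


Alt sum=0:
(-1)^0*18 + (-1)^1*40 + (-1)^2*27 + (-1)^3*? + (-1)^4*61 + (-1)^5*24=0
rank(M)=42


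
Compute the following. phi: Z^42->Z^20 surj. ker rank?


rank(ker) = 42-20 = 22


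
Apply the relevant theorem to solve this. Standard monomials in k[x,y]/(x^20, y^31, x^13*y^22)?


k[x,y]/I, I = (x^20, y^31, x^13*y^22)
Rect: 20x31=620. Corner: (20-13)x(31-22)=63.
dim = 620-63 = 557


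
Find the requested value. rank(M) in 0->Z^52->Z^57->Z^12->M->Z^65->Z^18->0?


Alt sum=0:
(-1)^0*52 + (-1)^1*57 + (-1)^2*12 + (-1)^3*? + (-1)^4*65 + (-1)^5*18=0
rank(M)=54


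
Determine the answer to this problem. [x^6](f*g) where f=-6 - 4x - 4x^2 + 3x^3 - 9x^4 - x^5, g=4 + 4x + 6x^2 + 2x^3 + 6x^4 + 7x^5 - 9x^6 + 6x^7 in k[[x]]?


[x^6] = sum a_i*b_j, i+j=6
  -6*-9=54
  -4*7=-28
  -4*6=-24
  3*2=6
  -9*6=-54
  -1*4=-4
Sum=-50


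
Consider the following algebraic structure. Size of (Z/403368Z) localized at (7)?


7-primary part: 403368=7^5*24
Size=7^5=16807


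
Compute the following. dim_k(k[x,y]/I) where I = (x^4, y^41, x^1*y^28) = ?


k[x,y]/I, I = (x^4, y^41, x^1*y^28)
Rect: 4x41=164. Corner: (4-1)x(41-28)=39.
dim = 164-39 = 125


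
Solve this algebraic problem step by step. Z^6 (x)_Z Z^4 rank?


rank(M(x)N) = rank(M)*rank(N)
6*4 = 24


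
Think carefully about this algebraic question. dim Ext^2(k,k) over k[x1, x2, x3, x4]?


C(n,i)=C(4,2)=6


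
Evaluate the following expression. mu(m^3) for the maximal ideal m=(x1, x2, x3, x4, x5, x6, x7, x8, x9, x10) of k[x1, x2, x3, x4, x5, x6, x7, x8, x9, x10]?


Graded Nakayama: mu(m^d) = dim_k (m^d/m^(d+1)) = #degree-3 monomials in 10 vars
C(n+d-1,d)=C(12,3)=220


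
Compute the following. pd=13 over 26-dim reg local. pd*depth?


pd+depth=26
depth=26-13=13
pd*depth=13*13=169


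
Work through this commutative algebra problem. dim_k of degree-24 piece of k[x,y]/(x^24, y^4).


k[x,y], I = (x^24, y^4), d = 24
Need i < 24 and d-i < 4.
Range: 21 <= i <= 23.
H(24) = 3


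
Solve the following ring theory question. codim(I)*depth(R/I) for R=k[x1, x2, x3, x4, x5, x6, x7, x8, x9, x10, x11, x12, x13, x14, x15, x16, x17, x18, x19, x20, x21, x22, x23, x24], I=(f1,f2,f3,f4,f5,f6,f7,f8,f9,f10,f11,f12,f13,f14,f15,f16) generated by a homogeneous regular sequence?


codim=16, depth=dim(R/I)=24-16=8
Product=16*8=128


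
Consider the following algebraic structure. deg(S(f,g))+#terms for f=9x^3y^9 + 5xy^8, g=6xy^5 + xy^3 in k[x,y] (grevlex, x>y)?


LT(f)=9x^3y^9, LT(g)=6xy^5
lcm(LM)=x^3y^9
S(f,g) (scaled by 54 to clear denominators) = 6*f - 9x^2y^4*g = -9x^3y^7 + 30xy^8
2 terms, deg 10.
10+2=12


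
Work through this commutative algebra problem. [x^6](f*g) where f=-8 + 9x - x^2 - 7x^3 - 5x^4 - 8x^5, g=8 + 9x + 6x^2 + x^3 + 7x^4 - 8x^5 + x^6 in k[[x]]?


[x^6] = sum a_i*b_j, i+j=6
  -8*1=-8
  9*-8=-72
  -1*7=-7
  -7*1=-7
  -5*6=-30
  -8*9=-72
Sum=-196


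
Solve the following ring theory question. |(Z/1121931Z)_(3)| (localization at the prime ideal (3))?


3-primary part: 1121931=3^10*19
Size=3^10=59049


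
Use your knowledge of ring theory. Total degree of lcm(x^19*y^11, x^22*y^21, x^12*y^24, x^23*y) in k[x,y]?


lcm = componentwise max:
x: max(19,22,12,23)=23
y: max(11,21,24,1)=24
Total=23+24=47


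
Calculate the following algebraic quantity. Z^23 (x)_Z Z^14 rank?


rank(M(x)N) = rank(M)*rank(N)
23*14 = 322


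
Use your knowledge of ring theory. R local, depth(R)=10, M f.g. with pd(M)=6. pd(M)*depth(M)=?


pd+depth=10
depth=10-6=4
pd*depth=6*4=24


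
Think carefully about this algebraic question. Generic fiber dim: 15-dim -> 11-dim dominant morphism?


dim(fiber)=dim(X)-dim(Y)=15-11=4


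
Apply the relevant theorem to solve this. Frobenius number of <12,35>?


gcd(12,35)=1 => F=ab-a-b=12*35-12-35=420-47=373


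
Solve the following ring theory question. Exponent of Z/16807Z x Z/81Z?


Exponent = lcm of the cyclic orders; pairwise coprime => product.
7^5*3^4=16807*81=1361367


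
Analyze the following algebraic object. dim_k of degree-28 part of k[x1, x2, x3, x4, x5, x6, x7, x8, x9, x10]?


C(d+n-1,n-1)=C(37,9)=124403620


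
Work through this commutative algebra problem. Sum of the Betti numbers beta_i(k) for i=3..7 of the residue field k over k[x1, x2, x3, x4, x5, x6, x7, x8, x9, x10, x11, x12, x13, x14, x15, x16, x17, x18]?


Koszul resolution: beta_i(k)=C(n,i), n=18
C(18,3)=816, C(18,4)=3060, C(18,5)=8568, C(18,6)=18564, C(18,7)=31824
Sum=62832


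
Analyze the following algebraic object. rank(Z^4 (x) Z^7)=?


rank(M(x)N) = rank(M)*rank(N)
4*7 = 28


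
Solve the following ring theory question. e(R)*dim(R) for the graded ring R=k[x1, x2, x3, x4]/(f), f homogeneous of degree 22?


e(R)=deg(f)=22, dim(R)=4-1=3
e*dim=22*3=66


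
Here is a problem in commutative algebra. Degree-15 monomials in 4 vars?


C(d+n-1,n-1)=C(18,3)=816


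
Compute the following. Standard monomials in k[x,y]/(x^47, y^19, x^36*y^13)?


k[x,y]/I, I = (x^47, y^19, x^36*y^13)
Rect: 47x19=893. Corner: (47-36)x(19-13)=66.
dim = 893-66 = 827


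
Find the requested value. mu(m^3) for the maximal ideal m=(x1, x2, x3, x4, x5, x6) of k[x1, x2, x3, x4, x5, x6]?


Graded Nakayama: mu(m^d) = dim_k (m^d/m^(d+1)) = #degree-3 monomials in 6 vars
C(n+d-1,d)=C(8,3)=56


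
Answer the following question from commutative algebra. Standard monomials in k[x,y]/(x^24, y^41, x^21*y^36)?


k[x,y]/I, I = (x^24, y^41, x^21*y^36)
Rect: 24x41=984. Corner: (24-21)x(41-36)=15.
dim = 984-15 = 969


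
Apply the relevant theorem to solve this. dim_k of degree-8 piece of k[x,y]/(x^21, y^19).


k[x,y], I = (x^21, y^19), d = 8
Need i < 21 and d-i < 19.
Range: 0 <= i <= 8.
H(8) = 9


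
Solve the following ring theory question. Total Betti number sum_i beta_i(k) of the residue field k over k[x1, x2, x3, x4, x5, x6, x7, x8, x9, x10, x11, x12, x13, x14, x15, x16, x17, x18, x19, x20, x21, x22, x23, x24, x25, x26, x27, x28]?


Koszul resolution: beta_i(k)=C(n,i), n=28
sum_i C(28,i) = 2^28 = 268435456


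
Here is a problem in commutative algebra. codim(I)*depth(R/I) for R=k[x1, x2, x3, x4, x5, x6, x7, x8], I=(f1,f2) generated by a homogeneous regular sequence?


codim=2, depth=dim(R/I)=8-2=6
Product=2*6=12


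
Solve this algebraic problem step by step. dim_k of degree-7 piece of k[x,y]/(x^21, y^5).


k[x,y], I = (x^21, y^5), d = 7
Need i < 21 and d-i < 5.
Range: 3 <= i <= 7.
H(7) = 5


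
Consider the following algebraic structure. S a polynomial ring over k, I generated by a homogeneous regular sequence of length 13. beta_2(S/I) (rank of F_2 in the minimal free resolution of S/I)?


Regular sequence => Koszul complex is the minimal free resolution.
Syz_1 minimally generated by Koszul relations f_i*e_j - f_j*e_i (i<j): mu(Syz_1) = beta_2 = C(m,2) = m(m-1)/2
m=13
13*12/2 = 78


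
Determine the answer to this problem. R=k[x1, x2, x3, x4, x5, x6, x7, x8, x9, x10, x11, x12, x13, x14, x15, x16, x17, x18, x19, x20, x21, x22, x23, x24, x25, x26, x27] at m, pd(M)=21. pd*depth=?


pd+depth=27
depth=27-21=6
pd*depth=21*6=126


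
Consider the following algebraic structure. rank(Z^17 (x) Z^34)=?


rank(M(x)N) = rank(M)*rank(N)
17*34 = 578


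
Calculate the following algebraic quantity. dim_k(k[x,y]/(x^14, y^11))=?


Basis: x^i*y^j, i<14, j<11
14*11=154


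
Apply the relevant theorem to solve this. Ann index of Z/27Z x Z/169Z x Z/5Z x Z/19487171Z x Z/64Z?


Exponent = lcm of the cyclic orders; pairwise coprime => product.
3^3*13^2*5^1*11^7*2^6=27*169*5*19487171*64=28454387607360


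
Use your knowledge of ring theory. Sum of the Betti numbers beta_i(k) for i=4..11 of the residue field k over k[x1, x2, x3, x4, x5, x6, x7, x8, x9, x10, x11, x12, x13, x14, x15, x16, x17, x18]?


Koszul resolution: beta_i(k)=C(n,i), n=18
C(18,4)=3060, C(18,5)=8568, C(18,6)=18564, C(18,7)=31824, C(18,8)=43758, C(18,9)=48620, C(18,10)=43758, C(18,11)=31824
Sum=229976


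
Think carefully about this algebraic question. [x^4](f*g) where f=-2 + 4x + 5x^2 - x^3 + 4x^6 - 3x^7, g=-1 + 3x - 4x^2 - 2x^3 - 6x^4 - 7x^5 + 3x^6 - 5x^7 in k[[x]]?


[x^4] = sum a_i*b_j, i+j=4
  -2*-6=12
  4*-2=-8
  5*-4=-20
  -1*3=-3
Sum=-19


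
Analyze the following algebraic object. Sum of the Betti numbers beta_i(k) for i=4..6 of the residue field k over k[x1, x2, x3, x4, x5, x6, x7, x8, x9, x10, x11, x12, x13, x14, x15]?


Koszul resolution: beta_i(k)=C(n,i), n=15
C(15,4)=1365, C(15,5)=3003, C(15,6)=5005
Sum=9373
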